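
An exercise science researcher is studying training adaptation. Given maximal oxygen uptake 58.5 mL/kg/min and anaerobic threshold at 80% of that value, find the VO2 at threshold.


Percentage as decimal = 0.8
VO2 at AT = 58.5 * 0.8 = 46.8 mL/kg/min

46.8 mL/kg/min


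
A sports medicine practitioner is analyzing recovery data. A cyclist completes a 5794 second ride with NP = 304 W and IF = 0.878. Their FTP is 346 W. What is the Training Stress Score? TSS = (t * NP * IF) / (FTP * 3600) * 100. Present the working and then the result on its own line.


t * NP * IF = 5794 * 304 * 0.878 = 1546488.128
FTP * 3600 = 1245600
TSS = (1546488.128 / 1245600) * 100 = 124.16

124.16 TSS


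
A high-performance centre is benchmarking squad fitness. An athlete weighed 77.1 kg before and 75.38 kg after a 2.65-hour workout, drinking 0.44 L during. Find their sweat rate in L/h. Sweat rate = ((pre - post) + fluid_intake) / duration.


Body mass change = 1.72 kg
Total sweat loss = 1.72 + 0.44 = 2.16 L
Rate = 2.16 / 2.65 = 0.815 L/h

0.815 L/h


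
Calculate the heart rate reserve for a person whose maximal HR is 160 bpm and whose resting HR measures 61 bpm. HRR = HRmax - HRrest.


HRmax = 160 bpm
HRrest = 61 bpm
HRR = 160 - 61 = 99 bpm

99 bpm


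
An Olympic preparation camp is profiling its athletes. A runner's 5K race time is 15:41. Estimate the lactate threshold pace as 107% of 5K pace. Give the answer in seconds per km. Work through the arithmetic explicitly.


Total race time = 15*60 + 41 = 941 seconds
5K pace = 941 / 5 = 188.2 sec/km
LT pace = 188.2 * 1.07 = 201.37 sec/km

201.37 s/km


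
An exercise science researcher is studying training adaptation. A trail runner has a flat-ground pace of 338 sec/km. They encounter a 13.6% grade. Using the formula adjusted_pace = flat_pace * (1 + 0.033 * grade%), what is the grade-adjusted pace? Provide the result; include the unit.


Grade factor = 1 + 0.033 * 13.6 = 1.4488
Adjusted = 338 * 1.4488 = 489.69 sec/km

489.69 s/km


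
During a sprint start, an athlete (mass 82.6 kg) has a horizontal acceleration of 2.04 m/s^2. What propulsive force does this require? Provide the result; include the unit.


Propulsive force = mass * acceleration
= 82.6 kg * 2.04 m/s^2
= 168.5 N

168.5 N


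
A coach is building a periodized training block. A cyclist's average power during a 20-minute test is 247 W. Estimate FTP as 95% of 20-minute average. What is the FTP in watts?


FTP = 20-min power * 0.95
= 247 * 0.95
= 234.65 W

234.65 W


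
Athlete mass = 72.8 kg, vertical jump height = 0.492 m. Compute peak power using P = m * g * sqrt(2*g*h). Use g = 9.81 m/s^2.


sqrt(2 * 9.81 * 0.492) = sqrt(9.65304) = 3.106934 m/s
P = 72.8 * 9.81 * 3.106934
= 2218.87 W

2218.87 W


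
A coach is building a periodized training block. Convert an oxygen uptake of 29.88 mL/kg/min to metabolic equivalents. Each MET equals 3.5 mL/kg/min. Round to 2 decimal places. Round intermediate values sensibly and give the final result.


One MET = 3.5 mL/kg/min
Number of METs = 29.88 / 3.5
= 8.54 METs

8.54 METs


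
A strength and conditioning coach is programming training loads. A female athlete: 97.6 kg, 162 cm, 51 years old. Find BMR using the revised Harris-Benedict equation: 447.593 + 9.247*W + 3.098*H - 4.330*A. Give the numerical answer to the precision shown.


Intercept = 447.593
Weight contribution = 9.247 * 97.6 = 902.5072
Height contribution = 3.098 * 162 = 501.876
Age contribution = 4.33 * 51 = 220.83
BMR = 447.593 + 902.5072 + 501.876 - 220.83
= 1631.15 kcal/day

1631.15 kcal/day


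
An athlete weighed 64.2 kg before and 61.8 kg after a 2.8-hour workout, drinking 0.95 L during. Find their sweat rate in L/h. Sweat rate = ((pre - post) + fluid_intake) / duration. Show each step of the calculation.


Body mass change = 2.4 kg
Total sweat loss = 2.4 + 0.95 = 3.35 L
Rate = 3.35 / 2.8 = 1.196 L/h

1.196 L/h


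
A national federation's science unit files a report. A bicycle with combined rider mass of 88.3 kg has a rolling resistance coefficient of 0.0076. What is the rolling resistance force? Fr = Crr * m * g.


Fr = 0.0076 * 88.3 * 9.81
= 0.67108 * 9.81
= 6.583 N

6.583 N


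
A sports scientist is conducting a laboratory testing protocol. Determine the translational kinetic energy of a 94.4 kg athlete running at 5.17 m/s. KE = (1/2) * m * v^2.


KE = 0.5 * m * v^2
= 0.5 * 94.4 * 5.17^2
= 0.5 * 94.4 * 26.7289
= 1261.6 J

1261.6 J


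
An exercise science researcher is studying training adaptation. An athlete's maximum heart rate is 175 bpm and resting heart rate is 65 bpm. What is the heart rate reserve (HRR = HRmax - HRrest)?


HRR = HRmax - HRrest
= 175 - 65
= 110 bpm

110 bpm


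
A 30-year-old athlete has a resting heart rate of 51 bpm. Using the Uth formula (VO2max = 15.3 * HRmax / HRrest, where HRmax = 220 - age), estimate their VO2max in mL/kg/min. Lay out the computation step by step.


HRmax = 220 - 30 = 190 bpm
Ratio = HRmax / HRrest = 190 / 51 = 3.7255
VO2max = 15.3 * 3.7255 = 57.0 mL/kg/min

57.0 mL/kg/min


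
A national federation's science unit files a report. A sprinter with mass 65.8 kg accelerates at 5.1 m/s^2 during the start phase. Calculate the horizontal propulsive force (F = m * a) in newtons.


F = m * a
= 65.8 * 5.1
= 335.58 N

335.58 N


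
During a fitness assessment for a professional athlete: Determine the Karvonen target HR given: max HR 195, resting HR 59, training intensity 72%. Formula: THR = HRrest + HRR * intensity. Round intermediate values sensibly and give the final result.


HRR = HRmax - HRrest = 195 - 59 = 136
THR = 59 + 136 * 0.72
= 156.92 bpm

156.92 bpm


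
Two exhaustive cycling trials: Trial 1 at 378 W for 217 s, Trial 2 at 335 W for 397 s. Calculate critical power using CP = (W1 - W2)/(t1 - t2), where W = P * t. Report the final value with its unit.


W1 = 378 * 217 = 82026 J
W2 = 335 * 397 = 132995 J
CP = (82026 - 132995) / (217 - 397)
= -50969 / -180
= 283.16 W

283.16 W


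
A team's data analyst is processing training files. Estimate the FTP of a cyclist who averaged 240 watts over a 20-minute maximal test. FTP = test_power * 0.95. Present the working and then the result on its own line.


FTP = 240 * 0.95 = 228.0 W

228.0 W


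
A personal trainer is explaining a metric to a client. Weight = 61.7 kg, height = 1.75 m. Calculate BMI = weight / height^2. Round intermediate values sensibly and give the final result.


height^2 = 1.75^2 = 3.0625
BMI = 61.7 / 3.0625 = 20.15 kg/m^2

20.15 kg/m^2


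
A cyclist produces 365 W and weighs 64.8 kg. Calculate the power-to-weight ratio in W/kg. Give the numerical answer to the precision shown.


P/W = power / mass
= 365 / 64.8
= 5.633 W/kg

5.633 W/kg


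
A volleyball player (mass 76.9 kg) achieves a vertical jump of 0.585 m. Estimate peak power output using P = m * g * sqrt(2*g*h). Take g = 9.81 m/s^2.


2 * g * h = 2 * 9.81 * 0.585 = 11.4777
sqrt(11.4777) = 3.387875 m/s
P = 76.9 * 9.81 * 3.387875 = 2555.78 W

2555.78 W


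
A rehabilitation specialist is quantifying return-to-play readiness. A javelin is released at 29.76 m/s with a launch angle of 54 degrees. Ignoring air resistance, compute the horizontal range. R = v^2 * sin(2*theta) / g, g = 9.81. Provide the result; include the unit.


Launch speed squared = 885.6576
sin(2 * 54 deg) = 0.951057
Range = 885.6576 * 0.951057 / 9.81
= 85.862 m

85.862 m


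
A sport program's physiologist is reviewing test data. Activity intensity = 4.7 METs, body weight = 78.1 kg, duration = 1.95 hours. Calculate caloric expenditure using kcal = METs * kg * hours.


kcal = 4.7 * 78.1 * 1.95
= 367.07 * 1.95
= 715.79 kcal

715.79 kcal


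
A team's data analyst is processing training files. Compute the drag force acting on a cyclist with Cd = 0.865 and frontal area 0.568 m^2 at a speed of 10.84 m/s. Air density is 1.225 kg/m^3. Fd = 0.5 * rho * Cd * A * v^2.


Step 1: v^2 = 117.5056
Step 2: Fd = 0.5 * 1.225 * 0.865 * 0.568 * 117.5056
= 35.361 N

35.361 N


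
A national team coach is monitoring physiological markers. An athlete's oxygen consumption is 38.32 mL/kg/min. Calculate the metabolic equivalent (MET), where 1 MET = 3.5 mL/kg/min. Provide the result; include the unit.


MET = VO2 / 3.5
= 38.32 / 3.5
= 10.95 METs

10.95 METs


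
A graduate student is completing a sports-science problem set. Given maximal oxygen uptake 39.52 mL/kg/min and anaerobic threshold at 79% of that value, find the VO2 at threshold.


Percentage as decimal = 0.79
VO2 at AT = 39.52 * 0.79 = 31.22 mL/kg/min

31.22 mL/kg/min


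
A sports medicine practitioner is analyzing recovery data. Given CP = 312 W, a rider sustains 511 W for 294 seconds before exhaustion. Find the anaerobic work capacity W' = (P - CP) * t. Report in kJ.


Excess power = 511 - 312 = 199 W
Work above CP = 199 * 294 = 58506 J
W' = 58.506 kJ

58.506 kJ


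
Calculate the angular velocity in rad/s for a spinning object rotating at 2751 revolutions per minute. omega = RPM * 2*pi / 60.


omega = RPM * 2*pi / 60
= 2751 * 6.28318531 / 60
= 288.084 rad/s

288.084 rad/s


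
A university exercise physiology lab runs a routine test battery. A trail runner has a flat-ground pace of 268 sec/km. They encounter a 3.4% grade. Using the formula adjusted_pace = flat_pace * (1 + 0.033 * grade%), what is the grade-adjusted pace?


Grade factor = 1 + 0.033 * 3.4 = 1.1122
Adjusted = 268 * 1.1122 = 298.07 sec/km

298.07 s/km


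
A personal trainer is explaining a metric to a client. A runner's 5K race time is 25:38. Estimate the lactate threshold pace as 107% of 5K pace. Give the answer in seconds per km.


Total race time = 25*60 + 38 = 1538 seconds
5K pace = 1538 / 5 = 307.6 sec/km
LT pace = 307.6 * 1.07 = 329.13 sec/km

329.13 s/km


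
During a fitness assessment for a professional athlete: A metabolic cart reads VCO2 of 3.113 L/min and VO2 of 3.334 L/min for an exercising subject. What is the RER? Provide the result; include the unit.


RER = VCO2 / VO2 = 3.113 / 3.334 = 0.9337

0.9337


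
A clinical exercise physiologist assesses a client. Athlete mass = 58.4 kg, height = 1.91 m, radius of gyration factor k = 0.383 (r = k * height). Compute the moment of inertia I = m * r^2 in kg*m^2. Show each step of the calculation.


r = k * height = 0.383 * 1.91 = 0.73153 m
r^2 = 0.73153^2 = 0.535136
I = 58.4 * 0.535136 = 31.252 kg*m^2

31.252 kg*m^2


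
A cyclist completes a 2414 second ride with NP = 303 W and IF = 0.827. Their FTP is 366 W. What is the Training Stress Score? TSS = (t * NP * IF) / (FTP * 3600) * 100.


t * NP * IF = 2414 * 303 * 0.827 = 604902.534
FTP * 3600 = 1317600
TSS = (604902.534 / 1317600) * 100 = 45.91

45.91 TSS


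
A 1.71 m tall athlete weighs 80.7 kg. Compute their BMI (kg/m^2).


height^2 = 2.9241 m^2
BMI = 80.7 / 2.9241 = 27.6 kg/m^2

27.6 kg/m^2


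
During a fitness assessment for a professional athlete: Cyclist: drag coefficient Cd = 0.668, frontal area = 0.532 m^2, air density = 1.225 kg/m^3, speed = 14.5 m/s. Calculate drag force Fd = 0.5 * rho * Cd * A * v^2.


v^2 = 14.5^2 = 210.25
Fd = 0.5 * 1.225 * 0.668 * 0.532 * 210.25
= 45.765 N

45.765 N


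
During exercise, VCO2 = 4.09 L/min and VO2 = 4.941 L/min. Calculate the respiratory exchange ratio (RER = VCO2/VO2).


RER = VCO2 / VO2
= 4.09 / 4.941
= 0.8278

0.8278


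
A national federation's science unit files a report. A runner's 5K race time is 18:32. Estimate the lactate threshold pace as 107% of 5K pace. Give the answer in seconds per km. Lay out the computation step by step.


Total race time = 18*60 + 32 = 1112 seconds
5K pace = 1112 / 5 = 222.4 sec/km
LT pace = 222.4 * 1.07 = 237.97 sec/km

237.97 s/km


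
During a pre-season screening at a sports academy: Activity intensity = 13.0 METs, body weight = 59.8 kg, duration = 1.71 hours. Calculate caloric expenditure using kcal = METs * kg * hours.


kcal = 13.0 * 59.8 * 1.71
= 777.4 * 1.71
= 1329.35 kcal

1329.35 kcal


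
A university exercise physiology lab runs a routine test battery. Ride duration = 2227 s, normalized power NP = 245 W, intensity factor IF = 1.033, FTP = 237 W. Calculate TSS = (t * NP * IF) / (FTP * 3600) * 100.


Numerator = 2227 * 245 * 1.033 = 563620.295
Denominator = 237 * 3600 = 853200
TSS = 563620.295 / 853200 * 100
= 66.06

66.06 TSS


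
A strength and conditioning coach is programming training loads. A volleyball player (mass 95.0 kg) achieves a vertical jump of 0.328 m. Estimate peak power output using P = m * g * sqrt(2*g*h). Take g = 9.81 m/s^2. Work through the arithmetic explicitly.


2 * g * h = 2 * 9.81 * 0.328 = 6.43536
sqrt(6.43536) = 2.536801 m/s
P = 95.0 * 9.81 * 2.536801 = 2364.17 W

2364.17 W


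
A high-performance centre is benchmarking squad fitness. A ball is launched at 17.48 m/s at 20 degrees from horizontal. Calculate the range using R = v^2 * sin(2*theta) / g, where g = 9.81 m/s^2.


sin(2 * 20) = sin(40) = 0.642788
v^2 = 17.48^2 = 305.5504
R = 305.5504 * 0.642788 / 9.81
= 20.021 m

20.021 m


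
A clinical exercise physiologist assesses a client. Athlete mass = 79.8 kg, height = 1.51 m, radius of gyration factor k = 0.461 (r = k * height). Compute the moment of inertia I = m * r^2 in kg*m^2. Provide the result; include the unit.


r = k * height = 0.461 * 1.51 = 0.69611 m
r^2 = 0.69611^2 = 0.484569
I = 79.8 * 0.484569 = 38.669 kg*m^2

38.669 kg*m^2


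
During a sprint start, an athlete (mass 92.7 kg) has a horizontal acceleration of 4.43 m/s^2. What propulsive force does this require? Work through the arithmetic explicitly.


Propulsive force = mass * acceleration
= 92.7 kg * 4.43 m/s^2
= 410.66 N

410.66 N


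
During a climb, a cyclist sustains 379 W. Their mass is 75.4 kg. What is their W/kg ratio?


Power-to-weight = 379 W / 75.4 kg
= 5.027 W/kg

5.027 W/kg


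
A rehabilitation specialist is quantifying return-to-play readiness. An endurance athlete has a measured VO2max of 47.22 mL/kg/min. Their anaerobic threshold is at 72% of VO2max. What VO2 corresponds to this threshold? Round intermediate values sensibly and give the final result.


Anaerobic threshold VO2 = VO2max * 72%
= 47.22 * 0.72
= 34.0 mL/kg/min

34.0 mL/kg/min


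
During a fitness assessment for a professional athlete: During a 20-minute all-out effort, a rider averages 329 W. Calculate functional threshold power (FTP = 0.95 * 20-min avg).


FTP = 0.95 * 329
= 312.55 W

312.55 W


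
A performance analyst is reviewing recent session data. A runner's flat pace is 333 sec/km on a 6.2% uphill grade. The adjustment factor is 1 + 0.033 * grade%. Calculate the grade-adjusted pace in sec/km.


Factor = 1 + 0.033 * 6.2 = 1.2046
Adjusted pace = 333 * 1.2046
= 401.13 sec/km

401.13 s/km


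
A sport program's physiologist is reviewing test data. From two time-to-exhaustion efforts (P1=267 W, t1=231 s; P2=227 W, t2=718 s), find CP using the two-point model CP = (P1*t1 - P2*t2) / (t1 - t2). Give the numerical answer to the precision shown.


Work in trial 1 = 61677 J
Work in trial 2 = 162986 J
Delta work = -101309 J
Delta time = -487 s
CP = -101309 / -487 = 208.03 W

208.03 W


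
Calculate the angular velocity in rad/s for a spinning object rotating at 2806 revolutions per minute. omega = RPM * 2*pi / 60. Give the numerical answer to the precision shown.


omega = RPM * 2*pi / 60
= 2806 * 6.28318531 / 60
= 293.844 rad/s

293.844 rad/s


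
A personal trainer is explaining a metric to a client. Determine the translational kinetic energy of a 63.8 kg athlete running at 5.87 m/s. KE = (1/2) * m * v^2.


KE = 0.5 * m * v^2
= 0.5 * 63.8 * 5.87^2
= 0.5 * 63.8 * 34.4569
= 1099.18 J

1099.18 J


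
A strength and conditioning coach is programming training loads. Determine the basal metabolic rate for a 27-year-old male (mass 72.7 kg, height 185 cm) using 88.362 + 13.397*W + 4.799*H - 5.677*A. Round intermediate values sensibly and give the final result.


BMR = 88.362 + 13.397*72.7 + 4.799*185 - 5.677*27
= 1796.86 kcal/day

1796.86 kcal/day


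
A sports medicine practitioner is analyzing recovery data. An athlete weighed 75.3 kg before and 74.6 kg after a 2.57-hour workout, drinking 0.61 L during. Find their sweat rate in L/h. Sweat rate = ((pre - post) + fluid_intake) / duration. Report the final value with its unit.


Body mass change = 0.7 kg
Total sweat loss = 0.7 + 0.61 = 1.31 L
Rate = 1.31 / 2.57 = 0.51 L/h

0.51 L/h


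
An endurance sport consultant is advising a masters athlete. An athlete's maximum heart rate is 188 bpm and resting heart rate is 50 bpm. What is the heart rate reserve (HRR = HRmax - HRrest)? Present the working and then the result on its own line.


HRR = HRmax - HRrest
= 188 - 50
= 138 bpm

138 bpm


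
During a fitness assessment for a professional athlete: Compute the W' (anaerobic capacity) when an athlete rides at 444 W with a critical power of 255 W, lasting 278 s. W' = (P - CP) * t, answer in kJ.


Above-CP power = 189 W
Duration = 278 s
W' = 189 * 278 = 52542 J
Convert: 52542 / 1000 = 52.542 kJ

52.542 kJ


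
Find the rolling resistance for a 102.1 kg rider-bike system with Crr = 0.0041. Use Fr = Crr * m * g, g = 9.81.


m * g = 102.1 * 9.81 = 1001.601 N
Fr = 0.0041 * 1001.601 = 4.107 N

4.107 N


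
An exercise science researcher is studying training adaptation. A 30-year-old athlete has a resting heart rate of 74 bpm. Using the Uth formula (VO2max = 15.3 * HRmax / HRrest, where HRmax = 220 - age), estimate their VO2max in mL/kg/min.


HRmax = 220 - 30 = 190 bpm
Ratio = HRmax / HRrest = 190 / 74 = 2.5676
VO2max = 15.3 * 2.5676 = 39.28 mL/kg/min

39.28 mL/kg/min


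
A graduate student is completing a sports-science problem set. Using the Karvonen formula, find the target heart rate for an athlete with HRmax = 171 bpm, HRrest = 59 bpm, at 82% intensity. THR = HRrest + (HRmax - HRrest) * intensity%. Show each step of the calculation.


HRR = 171 - 59 = 112
THR = 59 + 112 * 0.82
= 59 + 91.84
= 150.84 bpm

150.84 bpm


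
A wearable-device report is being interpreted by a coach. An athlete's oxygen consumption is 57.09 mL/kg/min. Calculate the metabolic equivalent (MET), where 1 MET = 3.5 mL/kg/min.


MET = VO2 / 3.5
= 57.09 / 3.5
= 16.31 METs

16.31 METs


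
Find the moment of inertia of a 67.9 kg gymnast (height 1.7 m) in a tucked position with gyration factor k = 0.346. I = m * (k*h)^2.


Radius of gyration = 0.346 * 1.7 = 0.5882 m
I = 67.9 * 0.5882^2
= 67.9 * 0.345979
= 23.492 kg*m^2

23.492 kg*m^2


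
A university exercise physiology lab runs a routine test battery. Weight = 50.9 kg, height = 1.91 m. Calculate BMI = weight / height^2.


height^2 = 1.91^2 = 3.6481
BMI = 50.9 / 3.6481 = 13.95 kg/m^2

13.95 kg/m^2


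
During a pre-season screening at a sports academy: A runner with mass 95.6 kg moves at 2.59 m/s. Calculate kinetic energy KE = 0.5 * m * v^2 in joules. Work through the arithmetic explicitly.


v^2 = 2.59^2 = 6.7081
KE = 0.5 * 95.6 * 6.7081
= 320.65 J

320.65 J


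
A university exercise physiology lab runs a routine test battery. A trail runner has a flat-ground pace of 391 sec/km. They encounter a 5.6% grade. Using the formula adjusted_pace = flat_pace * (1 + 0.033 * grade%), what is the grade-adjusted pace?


Grade factor = 1 + 0.033 * 5.6 = 1.1848
Adjusted = 391 * 1.1848 = 463.26 sec/km

463.26 s/km


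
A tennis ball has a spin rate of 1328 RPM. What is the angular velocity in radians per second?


Convert RPM to rad/s: multiply by 2*pi and divide by 60
omega = 1328 * 2 * pi / 60
= 139.068 rad/s

139.068 rad/s


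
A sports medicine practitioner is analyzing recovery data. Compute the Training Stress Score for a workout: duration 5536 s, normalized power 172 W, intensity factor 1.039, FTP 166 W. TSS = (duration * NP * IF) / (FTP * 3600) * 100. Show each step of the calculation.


Product = 5536 * 172 * 1.039 = 989327.488
Base = 166 * 3600 = 597600
TSS = 989327.488 / 597600 * 100 = 165.55

165.55 TSS


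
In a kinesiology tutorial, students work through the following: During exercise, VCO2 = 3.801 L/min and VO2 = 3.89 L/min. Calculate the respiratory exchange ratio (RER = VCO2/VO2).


RER = VCO2 / VO2
= 3.801 / 3.89
= 0.9771

0.9771


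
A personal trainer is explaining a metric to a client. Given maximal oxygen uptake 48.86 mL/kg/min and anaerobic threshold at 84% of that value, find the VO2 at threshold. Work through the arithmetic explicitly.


Percentage as decimal = 0.84
VO2 at AT = 48.86 * 0.84 = 41.04 mL/kg/min

41.04 mL/kg/min


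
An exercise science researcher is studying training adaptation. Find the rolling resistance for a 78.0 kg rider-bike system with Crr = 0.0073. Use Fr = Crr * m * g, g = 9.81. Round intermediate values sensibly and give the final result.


m * g = 78.0 * 9.81 = 765.18 N
Fr = 0.0073 * 765.18 = 5.586 N

5.586 N


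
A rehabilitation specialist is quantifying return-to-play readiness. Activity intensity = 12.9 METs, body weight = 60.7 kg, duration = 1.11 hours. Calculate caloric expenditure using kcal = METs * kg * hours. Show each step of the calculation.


kcal = 12.9 * 60.7 * 1.11
= 783.03 * 1.11
= 869.16 kcal

869.16 kcal


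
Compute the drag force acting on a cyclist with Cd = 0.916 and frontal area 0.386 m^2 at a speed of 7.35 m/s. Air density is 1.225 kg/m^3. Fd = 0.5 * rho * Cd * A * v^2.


Step 1: v^2 = 54.0225
Step 2: Fd = 0.5 * 1.225 * 0.916 * 0.386 * 54.0225
= 11.699 N

11.699 N


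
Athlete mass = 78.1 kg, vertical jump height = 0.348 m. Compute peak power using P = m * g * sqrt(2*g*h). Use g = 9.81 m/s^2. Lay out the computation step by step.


sqrt(2 * 9.81 * 0.348) = sqrt(6.82776) = 2.612998 m/s
P = 78.1 * 9.81 * 2.612998
= 2001.98 W

2001.98 W


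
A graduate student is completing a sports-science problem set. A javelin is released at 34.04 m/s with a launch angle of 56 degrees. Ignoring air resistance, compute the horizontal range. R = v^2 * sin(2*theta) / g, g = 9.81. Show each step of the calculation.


Launch speed squared = 1158.7216
sin(2 * 56 deg) = 0.927184
Range = 1158.7216 * 0.927184 / 9.81
= 109.516 m

109.516 m


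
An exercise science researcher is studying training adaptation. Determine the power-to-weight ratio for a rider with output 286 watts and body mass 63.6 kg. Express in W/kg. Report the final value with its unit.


P/W = 286 / 63.6 = 4.497 W/kg

4.497 W/kg


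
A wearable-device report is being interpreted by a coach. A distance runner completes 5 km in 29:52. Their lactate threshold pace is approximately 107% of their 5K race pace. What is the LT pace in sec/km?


Convert to seconds: 29 min 52 s = 1792 s
Pace per km = 1792 / 5 = 358.4 s/km
LT pace = 358.4 * 1.07 = 383.49 s/km

383.49 s/km


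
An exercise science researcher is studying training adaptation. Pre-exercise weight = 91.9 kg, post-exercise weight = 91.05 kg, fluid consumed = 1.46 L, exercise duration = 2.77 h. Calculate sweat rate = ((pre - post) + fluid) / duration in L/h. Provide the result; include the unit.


Weight loss = 91.9 - 91.05 = 0.85 kg (approx L)
Total sweat = 0.85 + 1.46 = 2.31 L
Sweat rate = 2.31 / 2.77 = 0.834 L/h

0.834 L/h


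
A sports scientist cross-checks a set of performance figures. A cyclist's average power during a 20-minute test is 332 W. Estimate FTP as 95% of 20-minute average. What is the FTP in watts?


FTP = 20-min power * 0.95
= 332 * 0.95
= 315.4 W

315.4 W


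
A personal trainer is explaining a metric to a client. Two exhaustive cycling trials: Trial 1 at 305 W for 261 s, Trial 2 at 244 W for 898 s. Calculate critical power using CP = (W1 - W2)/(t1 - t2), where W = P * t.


W1 = 305 * 261 = 79605 J
W2 = 244 * 898 = 219112 J
CP = (79605 - 219112) / (261 - 898)
= -139507 / -637
= 219.01 W

219.01 W


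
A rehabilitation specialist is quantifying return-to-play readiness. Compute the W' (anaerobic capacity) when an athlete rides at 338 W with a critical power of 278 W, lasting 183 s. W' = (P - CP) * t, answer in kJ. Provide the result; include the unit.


Above-CP power = 60 W
Duration = 183 s
W' = 60 * 183 = 10980 J
Convert: 10980 / 1000 = 10.98 kJ

10.98 kJ


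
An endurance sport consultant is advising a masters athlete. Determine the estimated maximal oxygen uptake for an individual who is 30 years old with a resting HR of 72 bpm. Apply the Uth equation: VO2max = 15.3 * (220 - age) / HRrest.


HRmax = 220 - 30 = 190
VO2max = 15.3 * (190 / 72)
= 15.3 * 2.6389
= 40.38 mL/kg/min

40.38 mL/kg/min


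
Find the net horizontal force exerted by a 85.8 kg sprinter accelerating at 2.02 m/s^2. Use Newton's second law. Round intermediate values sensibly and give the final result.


Newton's second law: F = m * a
F = 85.8 * 2.02 = 173.32 N

173.32 N


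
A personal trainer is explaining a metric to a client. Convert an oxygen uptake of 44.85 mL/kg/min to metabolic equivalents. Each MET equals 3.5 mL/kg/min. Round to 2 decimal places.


One MET = 3.5 mL/kg/min
Number of METs = 44.85 / 3.5
= 12.81 METs

12.81 METs


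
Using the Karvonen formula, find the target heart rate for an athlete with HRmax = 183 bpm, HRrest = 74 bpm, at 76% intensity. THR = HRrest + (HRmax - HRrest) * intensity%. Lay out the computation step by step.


HRR = 183 - 74 = 109
THR = 74 + 109 * 0.76
= 74 + 82.84
= 156.84 bpm

156.84 bpm


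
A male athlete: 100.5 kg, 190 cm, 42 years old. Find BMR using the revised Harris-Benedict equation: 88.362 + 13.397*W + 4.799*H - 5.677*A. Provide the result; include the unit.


Intercept = 88.362
Weight contribution = 13.397 * 100.5 = 1346.3985
Height contribution = 4.799 * 190 = 911.81
Age contribution = 5.677 * 42 = 238.434
BMR = 88.362 + 1346.3985 + 911.81 - 238.434
= 2108.14 kcal/day

2108.14 kcal/day


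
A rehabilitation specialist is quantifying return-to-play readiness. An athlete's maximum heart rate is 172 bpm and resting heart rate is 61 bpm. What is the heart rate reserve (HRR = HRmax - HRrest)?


HRR = HRmax - HRrest
= 172 - 61
= 111 bpm

111 bpm


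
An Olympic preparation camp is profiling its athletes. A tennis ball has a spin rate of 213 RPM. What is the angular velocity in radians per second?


Convert RPM to rad/s: multiply by 2*pi and divide by 60
omega = 213 * 2 * pi / 60
= 22.305 rad/s

22.305 rad/s


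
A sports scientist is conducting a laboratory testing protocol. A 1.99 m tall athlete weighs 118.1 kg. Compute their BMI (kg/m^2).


height^2 = 3.9601 m^2
BMI = 118.1 / 3.9601 = 29.82 kg/m^2

29.82 kg/m^2


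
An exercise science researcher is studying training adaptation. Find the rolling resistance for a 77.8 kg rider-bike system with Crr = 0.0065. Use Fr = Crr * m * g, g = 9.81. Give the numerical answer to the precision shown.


m * g = 77.8 * 9.81 = 763.218 N
Fr = 0.0065 * 763.218 = 4.961 N

4.961 N


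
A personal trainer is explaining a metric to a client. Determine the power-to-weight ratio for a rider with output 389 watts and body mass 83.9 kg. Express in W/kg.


P/W = 389 / 83.9 = 4.636 W/kg

4.636 W/kg


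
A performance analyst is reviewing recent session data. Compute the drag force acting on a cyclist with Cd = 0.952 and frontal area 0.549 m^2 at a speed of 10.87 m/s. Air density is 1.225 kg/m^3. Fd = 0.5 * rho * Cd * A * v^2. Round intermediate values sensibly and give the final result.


Step 1: v^2 = 118.1569
Step 2: Fd = 0.5 * 1.225 * 0.952 * 0.549 * 118.1569
= 37.825 N

37.825 N


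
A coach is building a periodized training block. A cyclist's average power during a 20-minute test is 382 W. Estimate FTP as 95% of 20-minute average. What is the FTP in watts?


FTP = 20-min power * 0.95
= 382 * 0.95
= 362.9 W

362.9 W


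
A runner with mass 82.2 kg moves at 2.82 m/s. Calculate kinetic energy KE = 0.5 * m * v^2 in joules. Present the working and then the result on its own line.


v^2 = 2.82^2 = 7.9524
KE = 0.5 * 82.2 * 7.9524
= 326.84 J

326.84 J


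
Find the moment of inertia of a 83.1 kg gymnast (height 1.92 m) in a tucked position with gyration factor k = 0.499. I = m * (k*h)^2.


Radius of gyration = 0.499 * 1.92 = 0.95808 m
I = 83.1 * 0.95808^2
= 83.1 * 0.917917
= 76.279 kg*m^2

76.279 kg*m^2


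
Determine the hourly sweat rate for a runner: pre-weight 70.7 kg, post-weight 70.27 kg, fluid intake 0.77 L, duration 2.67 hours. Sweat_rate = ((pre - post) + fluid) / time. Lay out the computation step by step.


Mass lost = 70.7 - 70.27 = 0.43 kg
Add fluid consumed: 0.43 + 0.77 = 1.2 L total sweat
Sweat rate = 1.2 / 2.67 = 0.449 L/h

0.449 L/h


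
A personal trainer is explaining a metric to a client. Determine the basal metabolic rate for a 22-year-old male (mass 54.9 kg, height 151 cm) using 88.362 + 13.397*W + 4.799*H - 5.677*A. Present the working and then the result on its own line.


BMR = 88.362 + 13.397*54.9 + 4.799*151 - 5.677*22
= 1423.61 kcal/day

1423.61 kcal/day


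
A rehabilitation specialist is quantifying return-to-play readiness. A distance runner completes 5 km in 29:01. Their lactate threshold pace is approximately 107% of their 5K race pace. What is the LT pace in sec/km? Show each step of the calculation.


Convert to seconds: 29 min 1 s = 1741 s
Pace per km = 1741 / 5 = 348.2 s/km
LT pace = 348.2 * 1.07 = 372.57 s/km

372.57 s/km


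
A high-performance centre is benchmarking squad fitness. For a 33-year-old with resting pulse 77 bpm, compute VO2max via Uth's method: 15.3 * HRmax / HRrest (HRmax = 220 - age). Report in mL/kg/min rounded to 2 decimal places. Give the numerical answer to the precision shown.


Step 1: HRmax = 220 - 33 = 187 bpm
Step 2: Ratio = 187 / 77 = 2.4286
Step 3: VO2max = 15.3 * 2.4286 = 37.16 mL/kg/min

37.16 mL/kg/min


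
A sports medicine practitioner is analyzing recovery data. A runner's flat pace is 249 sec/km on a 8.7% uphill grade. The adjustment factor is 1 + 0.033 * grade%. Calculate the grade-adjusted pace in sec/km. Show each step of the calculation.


Factor = 1 + 0.033 * 8.7 = 1.2871
Adjusted pace = 249 * 1.2871
= 320.49 sec/km

320.49 s/km


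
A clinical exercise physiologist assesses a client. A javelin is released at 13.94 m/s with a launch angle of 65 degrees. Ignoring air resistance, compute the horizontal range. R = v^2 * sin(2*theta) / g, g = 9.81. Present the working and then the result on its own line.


Launch speed squared = 194.3236
sin(2 * 65 deg) = 0.766044
Range = 194.3236 * 0.766044 / 9.81
= 15.174 m

15.174 m


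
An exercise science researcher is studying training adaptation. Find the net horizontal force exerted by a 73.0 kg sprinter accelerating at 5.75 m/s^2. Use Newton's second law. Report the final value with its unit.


Newton's second law: F = m * a
F = 73.0 * 5.75 = 419.75 N

419.75 N


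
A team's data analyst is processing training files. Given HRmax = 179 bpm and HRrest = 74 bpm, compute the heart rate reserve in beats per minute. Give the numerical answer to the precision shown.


Heart rate reserve = maximum HR minus resting HR
HRR = 179 - 74 = 105 bpm

105 bpm


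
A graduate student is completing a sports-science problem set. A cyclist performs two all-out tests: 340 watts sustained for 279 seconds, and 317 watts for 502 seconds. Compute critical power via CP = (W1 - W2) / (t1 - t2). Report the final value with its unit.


W1 = P1 * t1 = 340 * 279 = 94860 J
W2 = P2 * t2 = 317 * 502 = 159134 J
CP = (94860 - 159134) / (279 - 502)
= 288.22 W

288.22 W


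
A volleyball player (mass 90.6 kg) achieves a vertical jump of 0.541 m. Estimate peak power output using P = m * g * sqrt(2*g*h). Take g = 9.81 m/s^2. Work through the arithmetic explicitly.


2 * g * h = 2 * 9.81 * 0.541 = 10.61442
sqrt(10.61442) = 3.257978 m/s
P = 90.6 * 9.81 * 3.257978 = 2895.65 W

2895.65 W


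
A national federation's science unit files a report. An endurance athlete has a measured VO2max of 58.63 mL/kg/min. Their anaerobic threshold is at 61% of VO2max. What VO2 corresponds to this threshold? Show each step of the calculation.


Anaerobic threshold VO2 = VO2max * 61%
= 58.63 * 0.61
= 35.76 mL/kg/min

35.76 mL/kg/min


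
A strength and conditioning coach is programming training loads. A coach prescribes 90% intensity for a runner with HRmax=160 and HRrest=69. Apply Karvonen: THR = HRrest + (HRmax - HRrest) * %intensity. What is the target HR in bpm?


Heart rate reserve = 160 - 69 = 91
Intensity fraction = 90 / 100 = 0.9
THR = 69 + 91 * 0.9 = 150.9 bpm

150.9 bpm


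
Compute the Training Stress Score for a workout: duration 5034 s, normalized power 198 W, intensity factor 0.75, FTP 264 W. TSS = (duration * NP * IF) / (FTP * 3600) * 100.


Product = 5034 * 198 * 0.75 = 747549.0
Base = 264 * 3600 = 950400
TSS = 747549.0 / 950400 * 100 = 78.66

78.66 TSS


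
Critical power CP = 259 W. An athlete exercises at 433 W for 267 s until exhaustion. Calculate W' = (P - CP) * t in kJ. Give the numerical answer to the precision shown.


P - CP = 433 - 259 = 174 W
W' = 174 * 267 = 46458 J
= 46458 / 1000 = 46.458 kJ

46.458 kJ


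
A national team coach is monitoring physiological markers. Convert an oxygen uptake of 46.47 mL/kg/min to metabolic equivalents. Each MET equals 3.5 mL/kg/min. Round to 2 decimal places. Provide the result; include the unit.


One MET = 3.5 mL/kg/min
Number of METs = 46.47 / 3.5
= 13.28 METs

13.28 METs


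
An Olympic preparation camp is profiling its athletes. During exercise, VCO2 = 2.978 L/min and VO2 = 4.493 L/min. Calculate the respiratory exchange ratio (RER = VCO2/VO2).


RER = VCO2 / VO2
= 2.978 / 4.493
= 0.6628

0.6628


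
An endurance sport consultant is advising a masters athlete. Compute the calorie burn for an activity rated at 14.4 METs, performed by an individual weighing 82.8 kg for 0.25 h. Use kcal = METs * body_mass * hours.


Product of METs and mass = 14.4 * 82.8 = 1192.32
Total kcal = 1192.32 * 0.25 = 298.08 kcal

298.08 kcal


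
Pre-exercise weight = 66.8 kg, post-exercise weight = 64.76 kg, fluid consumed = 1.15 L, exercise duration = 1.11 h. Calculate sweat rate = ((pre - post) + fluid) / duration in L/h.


Weight loss = 66.8 - 64.76 = 2.04 kg (approx L)
Total sweat = 2.04 + 1.15 = 3.19 L
Sweat rate = 3.19 / 1.11 = 2.874 L/h

2.874 L/h


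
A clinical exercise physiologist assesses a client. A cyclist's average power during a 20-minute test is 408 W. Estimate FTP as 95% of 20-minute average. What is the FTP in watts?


FTP = 20-min power * 0.95
= 408 * 0.95
= 387.6 W

387.6 W


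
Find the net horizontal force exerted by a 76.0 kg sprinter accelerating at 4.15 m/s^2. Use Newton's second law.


Newton's second law: F = m * a
F = 76.0 * 4.15 = 315.4 N

315.4 N


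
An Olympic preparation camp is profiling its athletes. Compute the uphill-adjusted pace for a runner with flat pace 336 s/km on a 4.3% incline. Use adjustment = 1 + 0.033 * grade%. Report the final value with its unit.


Adjustment factor = 1 + 0.033 * 4.3 = 1.1419
Grade-adjusted pace = 336 * 1.1419 = 383.68 s/km

383.68 s/km


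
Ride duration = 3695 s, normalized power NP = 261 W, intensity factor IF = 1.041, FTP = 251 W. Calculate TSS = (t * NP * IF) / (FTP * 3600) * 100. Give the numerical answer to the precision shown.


Numerator = 3695 * 261 * 1.041 = 1003935.195
Denominator = 251 * 3600 = 903600
TSS = 1003935.195 / 903600 * 100
= 111.1

111.1 TSS


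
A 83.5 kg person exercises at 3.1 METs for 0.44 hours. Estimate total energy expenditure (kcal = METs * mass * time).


Energy = METs * mass(kg) * time(h)
= 3.1 * 83.5 * 0.44
= 113.89 kcal

113.89 kcal


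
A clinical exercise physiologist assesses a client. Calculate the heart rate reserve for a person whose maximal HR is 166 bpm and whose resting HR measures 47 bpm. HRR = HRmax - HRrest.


HRmax = 166 bpm
HRrest = 47 bpm
HRR = 166 - 47 = 119 bpm

119 bpm


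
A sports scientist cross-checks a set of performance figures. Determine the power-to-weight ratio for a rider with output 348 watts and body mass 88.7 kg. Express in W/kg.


P/W = 348 / 88.7 = 3.923 W/kg

3.923 W/kg


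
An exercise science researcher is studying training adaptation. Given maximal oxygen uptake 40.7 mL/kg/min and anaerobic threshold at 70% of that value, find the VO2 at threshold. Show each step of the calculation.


Percentage as decimal = 0.7
VO2 at AT = 40.7 * 0.7 = 28.49 mL/kg/min

28.49 mL/kg/min


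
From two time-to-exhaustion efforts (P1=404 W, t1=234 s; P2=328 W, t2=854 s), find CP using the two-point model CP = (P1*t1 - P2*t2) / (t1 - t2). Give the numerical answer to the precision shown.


Work in trial 1 = 94536 J
Work in trial 2 = 280112 J
Delta work = -185576 J
Delta time = -620 s
CP = -185576 / -620 = 299.32 W

299.32 W


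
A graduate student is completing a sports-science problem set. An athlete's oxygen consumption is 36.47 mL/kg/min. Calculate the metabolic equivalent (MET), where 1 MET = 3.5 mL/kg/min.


MET = VO2 / 3.5
= 36.47 / 3.5
= 10.42 METs

10.42 METs


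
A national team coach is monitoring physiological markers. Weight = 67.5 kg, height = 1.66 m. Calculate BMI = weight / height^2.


height^2 = 1.66^2 = 2.7556
BMI = 67.5 / 2.7556 = 24.5 kg/m^2

24.5 kg/m^2


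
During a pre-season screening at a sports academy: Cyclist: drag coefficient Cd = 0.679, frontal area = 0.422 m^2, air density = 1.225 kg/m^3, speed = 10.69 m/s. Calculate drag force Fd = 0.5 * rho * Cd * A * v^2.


v^2 = 10.69^2 = 114.2761
Fd = 0.5 * 1.225 * 0.679 * 0.422 * 114.2761
= 20.056 N

20.056 N


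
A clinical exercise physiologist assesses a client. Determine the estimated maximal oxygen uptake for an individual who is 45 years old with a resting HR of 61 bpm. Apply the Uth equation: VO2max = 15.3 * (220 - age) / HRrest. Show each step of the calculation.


HRmax = 220 - 45 = 175
VO2max = 15.3 * (175 / 61)
= 15.3 * 2.8689
= 43.89 mL/kg/min

43.89 mL/kg/min


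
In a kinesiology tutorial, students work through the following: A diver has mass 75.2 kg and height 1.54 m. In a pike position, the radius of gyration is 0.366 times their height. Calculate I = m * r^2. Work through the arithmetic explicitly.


r = 0.366 * 1.54 = 0.56364 m
I = m * r^2 = 75.2 * 0.31769 = 23.89 kg*m^2

23.89 kg*m^2


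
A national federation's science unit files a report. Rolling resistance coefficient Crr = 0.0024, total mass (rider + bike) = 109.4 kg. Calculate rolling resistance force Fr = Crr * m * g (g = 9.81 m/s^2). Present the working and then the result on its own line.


Fr = Crr * m * g
= 0.0024 * 109.4 * 9.81
= 2.576 N

2.576 N


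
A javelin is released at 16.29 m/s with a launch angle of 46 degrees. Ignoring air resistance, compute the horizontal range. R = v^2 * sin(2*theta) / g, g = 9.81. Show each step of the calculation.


Launch speed squared = 265.3641
sin(2 * 46 deg) = 0.999391
Range = 265.3641 * 0.999391 / 9.81
= 27.034 m

27.034 m


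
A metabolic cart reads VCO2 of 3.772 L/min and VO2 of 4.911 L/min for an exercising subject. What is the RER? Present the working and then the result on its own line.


RER = VCO2 / VO2 = 3.772 / 4.911 = 0.7681

0.7681


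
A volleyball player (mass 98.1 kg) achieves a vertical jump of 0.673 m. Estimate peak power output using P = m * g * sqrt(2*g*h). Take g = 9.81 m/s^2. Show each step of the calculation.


2 * g * h = 2 * 9.81 * 0.673 = 13.20426
sqrt(13.20426) = 3.633767 m/s
P = 98.1 * 9.81 * 3.633767 = 3497.0 W

3497.0 W


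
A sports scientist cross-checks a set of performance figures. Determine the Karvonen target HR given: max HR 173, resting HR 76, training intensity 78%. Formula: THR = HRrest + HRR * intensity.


HRR = HRmax - HRrest = 173 - 76 = 97
THR = 76 + 97 * 0.78
= 151.66 bpm

151.66 bpm


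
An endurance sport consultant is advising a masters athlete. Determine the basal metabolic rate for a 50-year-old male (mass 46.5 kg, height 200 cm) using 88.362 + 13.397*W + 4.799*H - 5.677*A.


BMR = 88.362 + 13.397*46.5 + 4.799*200 - 5.677*50
= 1387.27 kcal/day

1387.27 kcal/day
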